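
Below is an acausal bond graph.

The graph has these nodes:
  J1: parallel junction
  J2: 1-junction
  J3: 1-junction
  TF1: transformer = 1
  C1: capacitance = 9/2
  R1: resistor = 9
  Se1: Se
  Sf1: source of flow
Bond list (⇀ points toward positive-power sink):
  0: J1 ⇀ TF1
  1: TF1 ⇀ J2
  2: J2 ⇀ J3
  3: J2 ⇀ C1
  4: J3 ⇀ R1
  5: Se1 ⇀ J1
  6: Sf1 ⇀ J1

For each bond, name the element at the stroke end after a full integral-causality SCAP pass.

bond 0 |TF1
bond 1 |J2
bond 2 |J3
bond 3 |J2
bond 4 |R1
bond 5 |J1
bond 6 |Sf1

β5 |J1  (Se1: effort source, stroke at far end)
β6 |Sf1  (Sf1 (Sf) sets flow on bond)
β0 |TF1  (J1: bond 5 brought effort, rest push out)
β1 |J2  (TF TF1: opposite of bond 0)
β3 |J2  (prefer integral on C1)
β2 |J3  (only one flow-in slot at J2)
β4 |R1  (J3 needs exactly one f-in)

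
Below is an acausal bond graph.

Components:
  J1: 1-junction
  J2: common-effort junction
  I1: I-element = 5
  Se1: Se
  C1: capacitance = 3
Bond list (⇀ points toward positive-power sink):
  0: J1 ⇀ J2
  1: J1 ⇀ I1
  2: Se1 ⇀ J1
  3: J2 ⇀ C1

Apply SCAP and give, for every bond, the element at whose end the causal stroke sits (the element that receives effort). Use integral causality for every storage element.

#0 stroke→J1
#1 stroke→I1
#2 stroke→J1
#3 stroke→J2

β2 stroke→J1  (Se1: effort source, stroke at far end)
β1 stroke→I1  (prefer integral on I1)
β0 stroke→J1  (common-f at J1 fixed by 1)
β3 stroke→J2  (J2: last free bond brings effort in)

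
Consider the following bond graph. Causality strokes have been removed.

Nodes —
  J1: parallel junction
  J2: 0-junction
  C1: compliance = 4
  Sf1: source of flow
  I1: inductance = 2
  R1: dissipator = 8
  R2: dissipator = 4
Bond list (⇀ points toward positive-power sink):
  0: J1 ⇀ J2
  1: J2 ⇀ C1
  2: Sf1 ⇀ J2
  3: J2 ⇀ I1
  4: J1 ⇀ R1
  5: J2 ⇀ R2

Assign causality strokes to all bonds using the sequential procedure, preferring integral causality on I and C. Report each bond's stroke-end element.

b0 stroke→J1
b1 stroke→J2
b2 stroke→Sf1
b3 stroke→I1
b4 stroke→R1
b5 stroke→R2

β2 stroke→Sf1  (source Sf1 imposes f)
β1 stroke→J2  (C1 outputs effort q/C1)
β0 stroke→J1  (0-jn J2 has e-setter on 1)
β3 stroke→I1  (0-jn J2 has e-setter on 1)
β5 stroke→R2  (J2 effort already set via bond 1)
β4 stroke→R1  (J1 effort already set via bond 0)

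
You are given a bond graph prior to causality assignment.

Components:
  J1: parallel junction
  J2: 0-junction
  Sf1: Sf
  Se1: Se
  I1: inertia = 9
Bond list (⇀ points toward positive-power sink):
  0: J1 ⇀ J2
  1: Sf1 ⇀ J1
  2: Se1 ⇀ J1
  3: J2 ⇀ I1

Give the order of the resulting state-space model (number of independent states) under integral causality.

b1 stroke→Sf1  (Sf1: flow source, stroke at near end)
b2 stroke→J1  (Se1 (Se) sets effort on bond)
b0 stroke→J2  (0-jn J1 has e-setter on 2)
b3 stroke→I1  (0-jn J2 has e-setter on 0)

1  (I1 all integral)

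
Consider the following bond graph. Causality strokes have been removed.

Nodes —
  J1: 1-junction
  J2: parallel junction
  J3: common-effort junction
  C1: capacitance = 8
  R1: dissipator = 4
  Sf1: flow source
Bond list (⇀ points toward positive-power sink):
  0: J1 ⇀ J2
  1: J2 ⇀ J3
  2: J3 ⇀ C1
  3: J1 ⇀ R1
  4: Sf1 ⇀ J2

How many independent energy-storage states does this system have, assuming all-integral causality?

1  (C1 all integral)

#4 |Sf1  (source Sf1 imposes f)
#2 |J3  (C1 outputs effort q/C1)
#1 |J2  (J3: bond 2 brought effort, rest push out)
#0 |J1  (J2: bond 1 brought effort, rest push out)
#3 |R1  (J1: last free bond brings flow in)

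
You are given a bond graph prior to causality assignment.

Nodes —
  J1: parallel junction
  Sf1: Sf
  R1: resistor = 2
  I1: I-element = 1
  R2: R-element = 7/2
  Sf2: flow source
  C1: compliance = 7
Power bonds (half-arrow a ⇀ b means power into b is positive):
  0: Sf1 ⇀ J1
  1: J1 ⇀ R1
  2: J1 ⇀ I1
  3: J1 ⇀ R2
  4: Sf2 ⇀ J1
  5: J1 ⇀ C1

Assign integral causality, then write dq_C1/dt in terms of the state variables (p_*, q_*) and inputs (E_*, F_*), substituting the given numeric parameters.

#0 stroke at Sf1  (Sf1 (Sf) sets flow on bond)
#4 stroke at Sf2  (Sf2 fixes flow; stroke at Sf2)
#2 stroke at I1  (prefer integral on I1)
#5 stroke at J1  (prefer integral on C1)
#1 stroke at R1  (common-e at J1 fixed by 5)
#3 stroke at R2  (common-e at J1 fixed by 5)

dq_C1/dt = F_Sf1 + F_Sf2 - p_I1 - 11*q_C1/98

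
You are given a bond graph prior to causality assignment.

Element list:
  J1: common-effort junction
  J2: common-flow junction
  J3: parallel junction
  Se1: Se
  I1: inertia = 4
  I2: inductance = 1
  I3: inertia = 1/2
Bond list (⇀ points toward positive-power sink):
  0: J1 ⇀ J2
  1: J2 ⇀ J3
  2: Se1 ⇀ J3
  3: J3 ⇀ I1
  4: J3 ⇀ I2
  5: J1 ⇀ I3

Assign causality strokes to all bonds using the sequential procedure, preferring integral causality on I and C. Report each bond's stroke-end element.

β2 stroke→J3  (Se1 fixes effort; stroke away)
β1 stroke→J2  (common-e at J3 fixed by 2)
β3 stroke→I1  (common-e at J3 fixed by 2)
β4 stroke→I2  (common-e at J3 fixed by 2)
β0 stroke→J1  (only one flow-in slot at J2)
β5 stroke→I3  (common-e at J1 fixed by 0)

β0 stroke at J1
β1 stroke at J2
β2 stroke at J3
β3 stroke at I1
β4 stroke at I2
β5 stroke at I3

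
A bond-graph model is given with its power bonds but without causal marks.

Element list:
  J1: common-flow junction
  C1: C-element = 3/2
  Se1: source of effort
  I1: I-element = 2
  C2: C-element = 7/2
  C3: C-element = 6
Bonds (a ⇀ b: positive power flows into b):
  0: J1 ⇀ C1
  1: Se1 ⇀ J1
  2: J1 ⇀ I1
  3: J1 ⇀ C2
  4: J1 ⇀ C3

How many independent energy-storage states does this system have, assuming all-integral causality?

#1 →J1  (source Se1 imposes e)
#0 →J1  (prefer integral on C1)
#2 →I1  (I1: I, integral causality)
#3 →J1  (J1 flow already set via bond 2)
#4 →J1  (1-jn J1 has f-setter on 2)

4  (C1, C2, C3, I1 all integral)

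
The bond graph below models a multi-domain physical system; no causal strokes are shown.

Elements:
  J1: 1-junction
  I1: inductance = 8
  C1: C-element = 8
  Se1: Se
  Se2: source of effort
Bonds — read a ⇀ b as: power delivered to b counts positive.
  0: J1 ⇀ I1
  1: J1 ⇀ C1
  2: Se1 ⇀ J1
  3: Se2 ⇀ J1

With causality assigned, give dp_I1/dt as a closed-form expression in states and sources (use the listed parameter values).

dp_I1/dt = E_Se1 + E_Se2 - q_C1/8

β2 stroke→J1  (Se1 (Se) sets effort on bond)
β3 stroke→J1  (Se2 (Se) sets effort on bond)
β0 stroke→I1  (I1 outputs flow p/I1)
β1 stroke→J1  (J1 flow already set via bond 0)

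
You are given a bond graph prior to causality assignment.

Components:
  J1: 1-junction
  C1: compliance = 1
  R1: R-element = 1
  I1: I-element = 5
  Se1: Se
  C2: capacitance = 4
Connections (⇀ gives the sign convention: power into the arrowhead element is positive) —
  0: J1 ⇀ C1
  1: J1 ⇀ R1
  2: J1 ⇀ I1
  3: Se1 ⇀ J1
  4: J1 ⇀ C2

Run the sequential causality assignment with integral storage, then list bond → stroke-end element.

bond 3 stroke at J1  (Se1 fixes effort; stroke away)
bond 0 stroke at J1  (C1 outputs effort q/C1)
bond 2 stroke at I1  (I1: I, integral causality)
bond 1 stroke at J1  (1-jn J1 has f-setter on 2)
bond 4 stroke at J1  (J1: bond 2 brought flow, rest push out)

β0 stroke→J1
β1 stroke→J1
β2 stroke→I1
β3 stroke→J1
β4 stroke→J1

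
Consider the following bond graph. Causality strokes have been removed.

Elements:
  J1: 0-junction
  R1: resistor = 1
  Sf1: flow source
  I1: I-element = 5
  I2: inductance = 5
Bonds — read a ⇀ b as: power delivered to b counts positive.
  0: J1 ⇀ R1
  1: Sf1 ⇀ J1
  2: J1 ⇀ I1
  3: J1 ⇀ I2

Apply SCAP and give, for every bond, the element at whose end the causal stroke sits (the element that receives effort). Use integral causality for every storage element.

#0 stroke at J1
#1 stroke at Sf1
#2 stroke at I1
#3 stroke at I2

#1 |Sf1  (Sf1 fixes flow; stroke at Sf1)
#2 |I1  (prefer integral on I1)
#3 |I2  (I2: I, integral causality)
#0 |J1  (J1 needs exactly one e-in)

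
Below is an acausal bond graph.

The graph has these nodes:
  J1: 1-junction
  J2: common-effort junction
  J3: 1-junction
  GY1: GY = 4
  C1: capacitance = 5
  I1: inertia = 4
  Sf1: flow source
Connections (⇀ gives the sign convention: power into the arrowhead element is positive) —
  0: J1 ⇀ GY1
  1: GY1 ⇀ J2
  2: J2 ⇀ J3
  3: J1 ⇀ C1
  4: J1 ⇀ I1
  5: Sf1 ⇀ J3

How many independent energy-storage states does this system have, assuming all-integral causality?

2  (C1, I1 all integral)

bond 5 stroke at Sf1  (Sf1: flow source, stroke at near end)
bond 2 stroke at J3  (1-jn J3 has f-setter on 5)
bond 1 stroke at J2  (only one effort-in slot at J2)
bond 0 stroke at J1  (GY GY1: same side as bond 1)
bond 3 stroke at J1  (C1: C, integral causality)
bond 4 stroke at I1  (closing 1-jn rule on J1)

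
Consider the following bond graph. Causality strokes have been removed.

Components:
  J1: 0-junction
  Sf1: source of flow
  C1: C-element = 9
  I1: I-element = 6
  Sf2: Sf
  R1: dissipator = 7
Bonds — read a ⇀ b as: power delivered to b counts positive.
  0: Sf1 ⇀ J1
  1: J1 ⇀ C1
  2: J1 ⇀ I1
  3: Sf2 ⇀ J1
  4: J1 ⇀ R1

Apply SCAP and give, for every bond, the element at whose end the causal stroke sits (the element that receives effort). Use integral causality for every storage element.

b0 |Sf1  (Sf1 (Sf) sets flow on bond)
b3 |Sf2  (Sf2 fixes flow; stroke at Sf2)
b1 |J1  (C1 outputs effort q/C1)
b2 |I1  (common-e at J1 fixed by 1)
b4 |R1  (J1 effort already set via bond 1)

#0 stroke→Sf1
#1 stroke→J1
#2 stroke→I1
#3 stroke→Sf2
#4 stroke→R1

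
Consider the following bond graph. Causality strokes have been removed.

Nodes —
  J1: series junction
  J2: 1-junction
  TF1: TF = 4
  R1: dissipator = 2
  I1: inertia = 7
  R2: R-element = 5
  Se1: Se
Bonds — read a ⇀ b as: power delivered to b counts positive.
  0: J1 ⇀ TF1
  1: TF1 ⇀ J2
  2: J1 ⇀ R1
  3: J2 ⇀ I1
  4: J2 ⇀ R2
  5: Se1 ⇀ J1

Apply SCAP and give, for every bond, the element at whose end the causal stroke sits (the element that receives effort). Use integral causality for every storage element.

b5 stroke→J1  (source Se1 imposes e)
b3 stroke→I1  (I1 outputs flow p/I1)
b1 stroke→J2  (J2: bond 3 brought flow, rest push out)
b4 stroke→J2  (J2 flow already set via bond 3)
b0 stroke→TF1  (TF TF1: opposite of bond 1)
b2 stroke→J1  (J1 flow already set via bond 0)

β0 →TF1
β1 →J2
β2 →J1
β3 →I1
β4 →J2
β5 →J1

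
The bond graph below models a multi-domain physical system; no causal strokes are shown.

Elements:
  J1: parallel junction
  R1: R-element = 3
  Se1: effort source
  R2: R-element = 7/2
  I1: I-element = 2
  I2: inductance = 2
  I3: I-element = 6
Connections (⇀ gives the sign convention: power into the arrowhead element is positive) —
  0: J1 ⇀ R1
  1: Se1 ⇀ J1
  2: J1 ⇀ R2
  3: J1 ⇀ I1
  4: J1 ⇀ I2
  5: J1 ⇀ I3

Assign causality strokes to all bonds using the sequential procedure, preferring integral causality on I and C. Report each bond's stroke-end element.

β0 stroke at R1
β1 stroke at J1
β2 stroke at R2
β3 stroke at I1
β4 stroke at I2
β5 stroke at I3

#1 stroke→J1  (source Se1 imposes e)
#0 stroke→R1  (0-jn J1 has e-setter on 1)
#2 stroke→R2  (J1 effort already set via bond 1)
#3 stroke→I1  (common-e at J1 fixed by 1)
#4 stroke→I2  (common-e at J1 fixed by 1)
#5 stroke→I3  (common-e at J1 fixed by 1)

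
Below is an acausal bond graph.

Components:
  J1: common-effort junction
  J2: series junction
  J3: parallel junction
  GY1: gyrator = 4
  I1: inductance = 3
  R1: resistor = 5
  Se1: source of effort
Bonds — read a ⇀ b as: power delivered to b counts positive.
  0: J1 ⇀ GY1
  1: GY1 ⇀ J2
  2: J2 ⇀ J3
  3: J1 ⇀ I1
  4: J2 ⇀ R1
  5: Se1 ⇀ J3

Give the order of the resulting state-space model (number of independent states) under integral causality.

#5 stroke at J3  (Se1 (Se) sets effort on bond)
#2 stroke at J2  (J3: bond 5 brought effort, rest push out)
#3 stroke at I1  (I1 integral (f out))
#0 stroke at J1  (closing 0-jn rule on J1)
#1 stroke at J2  (GY1: gyrator matches bond 0)
#4 stroke at R1  (J2: last free bond brings flow in)

1  (I1 all integral)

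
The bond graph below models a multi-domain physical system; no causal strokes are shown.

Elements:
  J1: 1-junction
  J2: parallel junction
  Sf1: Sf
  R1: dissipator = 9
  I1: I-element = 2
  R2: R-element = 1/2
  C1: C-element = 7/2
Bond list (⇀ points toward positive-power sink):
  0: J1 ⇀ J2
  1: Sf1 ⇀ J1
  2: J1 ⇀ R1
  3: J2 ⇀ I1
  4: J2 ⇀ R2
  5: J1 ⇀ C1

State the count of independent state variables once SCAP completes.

#1 stroke→Sf1  (Sf1 fixes flow; stroke at Sf1)
#0 stroke→J1  (common-f at J1 fixed by 1)
#2 stroke→J1  (J1: bond 1 brought flow, rest push out)
#5 stroke→J1  (J1: bond 1 brought flow, rest push out)
#3 stroke→I1  (I1 outputs flow p/I1)
#4 stroke→J2  (J2: last free bond brings effort in)

2  (C1, I1 all integral)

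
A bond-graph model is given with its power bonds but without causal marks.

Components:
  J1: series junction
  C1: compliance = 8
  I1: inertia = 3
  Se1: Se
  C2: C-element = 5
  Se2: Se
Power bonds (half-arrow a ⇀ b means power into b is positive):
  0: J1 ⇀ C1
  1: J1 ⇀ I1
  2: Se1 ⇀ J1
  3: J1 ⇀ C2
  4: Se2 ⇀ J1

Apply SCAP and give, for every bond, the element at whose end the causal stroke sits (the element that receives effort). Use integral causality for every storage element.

#2 stroke at J1  (Se1 (Se) sets effort on bond)
#4 stroke at J1  (Se2: effort source, stroke at far end)
#0 stroke at J1  (C1: C, integral causality)
#1 stroke at I1  (I1 integral (f out))
#3 stroke at J1  (J1 flow already set via bond 1)

β0 stroke at J1
β1 stroke at I1
β2 stroke at J1
β3 stroke at J1
β4 stroke at J1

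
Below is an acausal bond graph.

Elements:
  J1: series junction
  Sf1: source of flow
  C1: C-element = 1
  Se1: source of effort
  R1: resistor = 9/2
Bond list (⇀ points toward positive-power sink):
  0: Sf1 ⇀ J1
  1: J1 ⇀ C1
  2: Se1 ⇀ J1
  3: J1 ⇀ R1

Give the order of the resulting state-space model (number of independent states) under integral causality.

1  (C1 all integral)

b0 |Sf1  (Sf1: flow source, stroke at near end)
b2 |J1  (Se1 fixes effort; stroke away)
b1 |J1  (common-f at J1 fixed by 0)
b3 |J1  (J1: bond 0 brought flow, rest push out)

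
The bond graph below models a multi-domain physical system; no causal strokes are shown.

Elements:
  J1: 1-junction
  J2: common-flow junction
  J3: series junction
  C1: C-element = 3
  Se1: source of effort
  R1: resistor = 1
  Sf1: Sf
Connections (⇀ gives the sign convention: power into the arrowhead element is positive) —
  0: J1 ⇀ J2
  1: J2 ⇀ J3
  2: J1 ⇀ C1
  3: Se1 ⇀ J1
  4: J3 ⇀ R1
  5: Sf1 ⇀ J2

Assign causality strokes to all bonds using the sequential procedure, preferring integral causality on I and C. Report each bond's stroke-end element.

#3 →J1  (Se1 fixes effort; stroke away)
#5 →Sf1  (Sf1 fixes flow; stroke at Sf1)
#0 →J2  (J2 flow already set via bond 5)
#1 →J2  (J2 flow already set via bond 5)
#4 →J3  (1-jn J3 has f-setter on 1)
#2 →J1  (J1 flow already set via bond 0)

#0 stroke at J2
#1 stroke at J2
#2 stroke at J1
#3 stroke at J1
#4 stroke at J3
#5 stroke at Sf1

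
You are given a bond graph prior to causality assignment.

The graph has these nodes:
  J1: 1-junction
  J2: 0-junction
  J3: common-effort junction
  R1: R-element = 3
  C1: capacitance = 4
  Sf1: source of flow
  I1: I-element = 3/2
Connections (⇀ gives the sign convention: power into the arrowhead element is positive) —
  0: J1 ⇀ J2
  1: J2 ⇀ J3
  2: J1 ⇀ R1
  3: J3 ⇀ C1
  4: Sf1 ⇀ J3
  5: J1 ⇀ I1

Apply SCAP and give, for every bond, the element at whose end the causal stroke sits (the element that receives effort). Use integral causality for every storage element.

β4 |Sf1  (Sf1: flow source, stroke at near end)
β3 |J3  (prefer integral on C1)
β1 |J2  (common-e at J3 fixed by 3)
β0 |J1  (common-e at J2 fixed by 1)
β5 |I1  (I1 outputs flow p/I1)
β2 |J1  (J1 flow already set via bond 5)

β0 →J1
β1 →J2
β2 →J1
β3 →J3
β4 →Sf1
β5 →I1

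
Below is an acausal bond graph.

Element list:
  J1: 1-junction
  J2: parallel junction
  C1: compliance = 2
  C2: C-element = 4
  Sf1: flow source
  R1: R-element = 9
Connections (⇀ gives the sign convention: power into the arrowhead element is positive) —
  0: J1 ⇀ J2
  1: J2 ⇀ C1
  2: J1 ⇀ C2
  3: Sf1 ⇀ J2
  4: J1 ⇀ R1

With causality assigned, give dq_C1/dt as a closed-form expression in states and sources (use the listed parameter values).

dq_C1/dt = F_Sf1 - q_C1/18 - q_C2/36

#3 stroke→Sf1  (Sf1 fixes flow; stroke at Sf1)
#1 stroke→J2  (C1: C, integral causality)
#0 stroke→J1  (common-e at J2 fixed by 1)
#2 stroke→J1  (prefer integral on C2)
#4 stroke→R1  (closing 1-jn rule on J1)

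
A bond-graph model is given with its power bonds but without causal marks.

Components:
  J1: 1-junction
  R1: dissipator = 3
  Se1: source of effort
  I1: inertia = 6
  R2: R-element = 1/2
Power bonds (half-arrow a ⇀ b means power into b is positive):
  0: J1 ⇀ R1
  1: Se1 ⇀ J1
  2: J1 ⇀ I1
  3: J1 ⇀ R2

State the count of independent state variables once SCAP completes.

b1 →J1  (Se1 fixes effort; stroke away)
b2 →I1  (I1 integral (f out))
b0 →J1  (1-jn J1 has f-setter on 2)
b3 →J1  (J1: bond 2 brought flow, rest push out)

1  (I1 all integral)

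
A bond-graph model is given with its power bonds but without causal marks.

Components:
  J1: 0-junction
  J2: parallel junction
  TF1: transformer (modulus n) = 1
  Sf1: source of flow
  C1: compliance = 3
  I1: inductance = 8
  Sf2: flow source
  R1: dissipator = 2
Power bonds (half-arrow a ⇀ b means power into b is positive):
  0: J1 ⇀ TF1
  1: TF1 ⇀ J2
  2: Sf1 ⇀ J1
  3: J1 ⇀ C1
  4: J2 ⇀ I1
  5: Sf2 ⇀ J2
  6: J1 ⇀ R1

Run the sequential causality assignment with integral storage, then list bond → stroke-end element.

#0 |TF1
#1 |J2
#2 |Sf1
#3 |J1
#4 |I1
#5 |Sf2
#6 |R1

bond 2 →Sf1  (Sf1: flow source, stroke at near end)
bond 5 →Sf2  (Sf2: flow source, stroke at near end)
bond 3 →J1  (C1: C, integral causality)
bond 0 →TF1  (common-e at J1 fixed by 3)
bond 6 →R1  (J1 effort already set via bond 3)
bond 1 →J2  (through TF1, causality passes straight; one stroke at TF1)
bond 4 →I1  (0-jn J2 has e-setter on 1)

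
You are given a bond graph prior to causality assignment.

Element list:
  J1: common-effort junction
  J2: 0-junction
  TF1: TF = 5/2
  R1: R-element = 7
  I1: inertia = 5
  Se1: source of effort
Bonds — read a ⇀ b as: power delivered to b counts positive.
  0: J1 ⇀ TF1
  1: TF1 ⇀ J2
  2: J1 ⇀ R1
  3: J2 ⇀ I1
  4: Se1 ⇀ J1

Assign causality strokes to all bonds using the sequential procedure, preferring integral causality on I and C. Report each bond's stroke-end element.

β4 |J1  (Se1 (Se) sets effort on bond)
β0 |TF1  (0-jn J1 has e-setter on 4)
β2 |R1  (J1 effort already set via bond 4)
β1 |J2  (TF1 one-in-one-out from 0)
β3 |I1  (0-jn J2 has e-setter on 1)

#0 |TF1
#1 |J2
#2 |R1
#3 |I1
#4 |J1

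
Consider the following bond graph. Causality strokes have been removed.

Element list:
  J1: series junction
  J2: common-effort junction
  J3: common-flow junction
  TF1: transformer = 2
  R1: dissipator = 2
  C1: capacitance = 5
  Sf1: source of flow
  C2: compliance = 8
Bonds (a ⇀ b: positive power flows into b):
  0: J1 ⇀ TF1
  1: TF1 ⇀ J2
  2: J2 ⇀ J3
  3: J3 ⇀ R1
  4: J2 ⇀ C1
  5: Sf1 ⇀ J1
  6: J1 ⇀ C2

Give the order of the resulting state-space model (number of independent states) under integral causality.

bond 5 |Sf1  (Sf1 (Sf) sets flow on bond)
bond 0 |J1  (common-f at J1 fixed by 5)
bond 6 |J1  (1-jn J1 has f-setter on 5)
bond 1 |TF1  (TF1: transformer flips bond 0)
bond 4 |J2  (C1: C, integral causality)
bond 2 |J3  (J2 effort already set via bond 4)
bond 3 |R1  (only one flow-in slot at J3)

2  (C1, C2 all integral)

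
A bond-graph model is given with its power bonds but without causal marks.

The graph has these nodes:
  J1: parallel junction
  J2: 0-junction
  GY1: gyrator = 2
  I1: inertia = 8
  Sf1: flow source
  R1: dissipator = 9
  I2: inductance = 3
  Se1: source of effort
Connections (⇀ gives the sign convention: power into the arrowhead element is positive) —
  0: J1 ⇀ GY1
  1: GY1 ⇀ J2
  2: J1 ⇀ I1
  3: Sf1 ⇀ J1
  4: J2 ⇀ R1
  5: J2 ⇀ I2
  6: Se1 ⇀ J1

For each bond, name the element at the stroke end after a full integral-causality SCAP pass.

β3 stroke at Sf1  (Sf1: flow source, stroke at near end)
β6 stroke at J1  (Se1: effort source, stroke at far end)
β0 stroke at GY1  (common-e at J1 fixed by 6)
β2 stroke at I1  (J1: bond 6 brought effort, rest push out)
β1 stroke at GY1  (GY GY1: same side as bond 0)
β5 stroke at I2  (prefer integral on I2)
β4 stroke at J2  (closing 0-jn rule on J2)

β0 |GY1
β1 |GY1
β2 |I1
β3 |Sf1
β4 |J2
β5 |I2
β6 |J1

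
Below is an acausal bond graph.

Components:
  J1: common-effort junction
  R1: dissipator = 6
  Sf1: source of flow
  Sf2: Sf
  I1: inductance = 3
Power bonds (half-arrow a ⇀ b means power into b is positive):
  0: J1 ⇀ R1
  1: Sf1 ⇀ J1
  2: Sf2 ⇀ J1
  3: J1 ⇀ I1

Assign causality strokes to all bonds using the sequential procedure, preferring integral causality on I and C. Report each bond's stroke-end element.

b1 stroke→Sf1  (Sf1: flow source, stroke at near end)
b2 stroke→Sf2  (Sf2 fixes flow; stroke at Sf2)
b3 stroke→I1  (prefer integral on I1)
b0 stroke→J1  (J1 needs exactly one e-in)

β0 |J1
β1 |Sf1
β2 |Sf2
β3 |I1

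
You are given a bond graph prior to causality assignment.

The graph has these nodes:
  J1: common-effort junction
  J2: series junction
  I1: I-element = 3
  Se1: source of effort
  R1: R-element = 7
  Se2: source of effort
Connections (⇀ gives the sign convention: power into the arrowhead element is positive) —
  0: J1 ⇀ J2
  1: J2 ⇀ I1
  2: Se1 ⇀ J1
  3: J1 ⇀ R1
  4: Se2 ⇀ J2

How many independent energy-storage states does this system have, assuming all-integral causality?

β2 →J1  (Se1: effort source, stroke at far end)
β4 →J2  (Se2 (Se) sets effort on bond)
β0 →J2  (J1 effort already set via bond 2)
β3 →R1  (common-e at J1 fixed by 2)
β1 →I1  (closing 1-jn rule on J2)

1  (I1 all integral)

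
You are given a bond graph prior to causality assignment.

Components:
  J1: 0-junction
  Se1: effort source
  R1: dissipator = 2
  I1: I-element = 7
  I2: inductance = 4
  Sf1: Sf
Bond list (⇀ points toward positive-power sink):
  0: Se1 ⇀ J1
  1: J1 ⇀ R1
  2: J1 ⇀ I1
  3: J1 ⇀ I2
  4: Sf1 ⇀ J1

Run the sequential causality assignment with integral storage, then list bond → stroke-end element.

#0 stroke→J1  (source Se1 imposes e)
#4 stroke→Sf1  (Sf1 (Sf) sets flow on bond)
#1 stroke→R1  (0-jn J1 has e-setter on 0)
#2 stroke→I1  (0-jn J1 has e-setter on 0)
#3 stroke→I2  (J1 effort already set via bond 0)

b0 stroke at J1
b1 stroke at R1
b2 stroke at I1
b3 stroke at I2
b4 stroke at Sf1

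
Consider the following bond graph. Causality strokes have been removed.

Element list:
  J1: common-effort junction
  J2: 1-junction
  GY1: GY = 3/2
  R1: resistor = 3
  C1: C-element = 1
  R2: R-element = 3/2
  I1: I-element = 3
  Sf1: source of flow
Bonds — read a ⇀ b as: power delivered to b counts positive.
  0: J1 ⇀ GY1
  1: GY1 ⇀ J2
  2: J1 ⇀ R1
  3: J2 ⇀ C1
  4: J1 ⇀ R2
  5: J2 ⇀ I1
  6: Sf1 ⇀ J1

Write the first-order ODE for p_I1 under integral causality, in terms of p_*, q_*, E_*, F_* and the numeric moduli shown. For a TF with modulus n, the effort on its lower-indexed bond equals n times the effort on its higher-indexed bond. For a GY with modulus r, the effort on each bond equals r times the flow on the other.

#6 stroke→Sf1  (Sf1: flow source, stroke at near end)
#3 stroke→J2  (C1 integral (e out))
#5 stroke→I1  (I1: I, integral causality)
#1 stroke→J2  (J2: bond 5 brought flow, rest push out)
#0 stroke→J1  (through GY1, causality inverts; strokes same side of GY1)
#2 stroke→R1  (J1: bond 0 brought effort, rest push out)
#4 stroke→R2  (0-jn J1 has e-setter on 0)

dp_I1/dt = 3*F_Sf1/2 - 3*p_I1/4 - q_C1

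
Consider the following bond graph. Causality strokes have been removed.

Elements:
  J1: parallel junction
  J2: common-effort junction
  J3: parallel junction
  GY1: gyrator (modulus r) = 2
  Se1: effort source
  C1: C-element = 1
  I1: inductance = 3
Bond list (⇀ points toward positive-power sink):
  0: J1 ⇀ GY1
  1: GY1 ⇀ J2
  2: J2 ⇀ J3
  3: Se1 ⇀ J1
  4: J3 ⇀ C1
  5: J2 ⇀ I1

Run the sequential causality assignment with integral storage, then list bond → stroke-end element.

#0 |GY1
#1 |GY1
#2 |J2
#3 |J1
#4 |J3
#5 |I1

#3 →J1  (Se1 fixes effort; stroke away)
#0 →GY1  (J1 effort already set via bond 3)
#1 →GY1  (GY1 both-in/both-out from 0)
#4 →J3  (C1: C, integral causality)
#2 →J2  (common-e at J3 fixed by 4)
#5 →I1  (J2 effort already set via bond 2)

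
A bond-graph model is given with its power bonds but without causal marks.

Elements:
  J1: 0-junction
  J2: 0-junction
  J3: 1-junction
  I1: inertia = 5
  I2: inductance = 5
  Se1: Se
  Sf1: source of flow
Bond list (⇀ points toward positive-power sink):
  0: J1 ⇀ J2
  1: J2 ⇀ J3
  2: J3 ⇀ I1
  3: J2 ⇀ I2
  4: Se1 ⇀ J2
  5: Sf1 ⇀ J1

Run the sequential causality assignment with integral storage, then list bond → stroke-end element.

bond 0 →J1
bond 1 →J3
bond 2 →I1
bond 3 →I2
bond 4 →J2
bond 5 →Sf1

bond 4 |J2  (source Se1 imposes e)
bond 5 |Sf1  (Sf1 (Sf) sets flow on bond)
bond 0 |J1  (J1 needs exactly one e-in)
bond 1 |J3  (0-jn J2 has e-setter on 4)
bond 3 |I2  (J2 effort already set via bond 4)
bond 2 |I1  (closing 1-jn rule on J3)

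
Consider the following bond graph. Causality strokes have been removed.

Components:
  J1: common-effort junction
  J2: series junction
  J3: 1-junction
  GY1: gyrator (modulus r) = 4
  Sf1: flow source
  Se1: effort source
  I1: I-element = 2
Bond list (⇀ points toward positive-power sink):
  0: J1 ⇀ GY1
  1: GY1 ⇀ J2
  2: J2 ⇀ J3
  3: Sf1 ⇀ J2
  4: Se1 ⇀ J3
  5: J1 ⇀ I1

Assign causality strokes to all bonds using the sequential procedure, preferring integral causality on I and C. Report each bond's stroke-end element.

β0 stroke at J1
β1 stroke at J2
β2 stroke at J2
β3 stroke at Sf1
β4 stroke at J3
β5 stroke at I1

#3 stroke→Sf1  (Sf1 (Sf) sets flow on bond)
#4 stroke→J3  (Se1: effort source, stroke at far end)
#1 stroke→J2  (J2: bond 3 brought flow, rest push out)
#2 stroke→J2  (J2: bond 3 brought flow, rest push out)
#0 stroke→J1  (GY1: gyrator matches bond 1)
#5 stroke→I1  (J1: bond 0 brought effort, rest push out)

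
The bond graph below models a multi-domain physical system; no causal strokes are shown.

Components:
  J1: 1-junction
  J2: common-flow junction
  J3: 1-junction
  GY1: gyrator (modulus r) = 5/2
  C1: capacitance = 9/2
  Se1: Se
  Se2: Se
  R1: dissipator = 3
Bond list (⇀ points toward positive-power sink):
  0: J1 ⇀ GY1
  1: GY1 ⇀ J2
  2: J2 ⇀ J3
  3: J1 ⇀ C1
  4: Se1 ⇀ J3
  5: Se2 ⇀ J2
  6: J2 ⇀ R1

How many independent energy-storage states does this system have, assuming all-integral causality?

β4 stroke at J3  (Se1 (Se) sets effort on bond)
β5 stroke at J2  (Se2: effort source, stroke at far end)
β2 stroke at J2  (closing 1-jn rule on J3)
β3 stroke at J1  (C1: C, integral causality)
β0 stroke at GY1  (J1 needs exactly one f-in)
β1 stroke at GY1  (through GY1, causality inverts; strokes same side of GY1)
β6 stroke at J2  (common-f at J2 fixed by 1)

1  (C1 all integral)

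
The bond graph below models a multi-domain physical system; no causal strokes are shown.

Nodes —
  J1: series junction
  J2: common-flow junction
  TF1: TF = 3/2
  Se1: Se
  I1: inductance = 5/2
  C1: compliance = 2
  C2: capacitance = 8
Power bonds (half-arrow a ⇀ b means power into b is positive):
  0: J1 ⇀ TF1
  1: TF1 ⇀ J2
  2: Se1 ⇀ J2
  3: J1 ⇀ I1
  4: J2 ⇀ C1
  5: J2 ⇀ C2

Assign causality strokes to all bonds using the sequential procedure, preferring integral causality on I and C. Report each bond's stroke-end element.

bond 0 stroke→J1
bond 1 stroke→TF1
bond 2 stroke→J2
bond 3 stroke→I1
bond 4 stroke→J2
bond 5 stroke→J2

β2 |J2  (source Se1 imposes e)
β3 |I1  (prefer integral on I1)
β0 |J1  (1-jn J1 has f-setter on 3)
β1 |TF1  (through TF1, causality passes straight; one stroke at TF1)
β4 |J2  (J2 flow already set via bond 1)
β5 |J2  (J2: bond 1 brought flow, rest push out)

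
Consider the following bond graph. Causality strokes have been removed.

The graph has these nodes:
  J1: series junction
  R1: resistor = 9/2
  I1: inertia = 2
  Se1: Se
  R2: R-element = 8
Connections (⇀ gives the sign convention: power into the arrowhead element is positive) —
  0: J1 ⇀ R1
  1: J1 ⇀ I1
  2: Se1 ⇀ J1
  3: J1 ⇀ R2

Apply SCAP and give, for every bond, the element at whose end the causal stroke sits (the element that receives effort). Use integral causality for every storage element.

bond 0 stroke→J1
bond 1 stroke→I1
bond 2 stroke→J1
bond 3 stroke→J1

β2 |J1  (Se1 fixes effort; stroke away)
β1 |I1  (I1 outputs flow p/I1)
β0 |J1  (common-f at J1 fixed by 1)
β3 |J1  (J1 flow already set via bond 1)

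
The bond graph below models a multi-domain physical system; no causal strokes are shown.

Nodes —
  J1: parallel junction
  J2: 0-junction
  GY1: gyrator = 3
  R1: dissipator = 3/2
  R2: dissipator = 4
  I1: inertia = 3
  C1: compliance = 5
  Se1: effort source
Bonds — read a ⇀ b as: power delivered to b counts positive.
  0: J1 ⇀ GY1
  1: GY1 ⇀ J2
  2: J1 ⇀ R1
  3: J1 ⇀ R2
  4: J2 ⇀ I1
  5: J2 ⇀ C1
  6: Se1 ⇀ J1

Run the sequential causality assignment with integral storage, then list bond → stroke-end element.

bond 6 stroke at J1  (source Se1 imposes e)
bond 0 stroke at GY1  (J1: bond 6 brought effort, rest push out)
bond 2 stroke at R1  (J1: bond 6 brought effort, rest push out)
bond 3 stroke at R2  (J1 effort already set via bond 6)
bond 1 stroke at GY1  (through GY1, causality inverts; strokes same side of GY1)
bond 4 stroke at I1  (prefer integral on I1)
bond 5 stroke at J2  (J2: last free bond brings effort in)

b0 →GY1
b1 →GY1
b2 →R1
b3 →R2
b4 →I1
b5 →J2
b6 →J1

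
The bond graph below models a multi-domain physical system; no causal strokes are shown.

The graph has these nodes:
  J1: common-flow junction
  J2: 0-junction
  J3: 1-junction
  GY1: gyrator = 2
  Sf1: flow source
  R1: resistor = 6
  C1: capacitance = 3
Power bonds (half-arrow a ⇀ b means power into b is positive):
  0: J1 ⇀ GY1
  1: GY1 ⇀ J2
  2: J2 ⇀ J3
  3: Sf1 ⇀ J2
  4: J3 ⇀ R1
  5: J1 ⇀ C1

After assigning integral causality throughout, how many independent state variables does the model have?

1  (C1 all integral)

bond 3 |Sf1  (Sf1 fixes flow; stroke at Sf1)
bond 5 |J1  (C1 outputs effort q/C1)
bond 0 |GY1  (only one flow-in slot at J1)
bond 1 |GY1  (GY1: gyrator matches bond 0)
bond 2 |J2  (J2: last free bond brings effort in)
bond 4 |J3  (common-f at J3 fixed by 2)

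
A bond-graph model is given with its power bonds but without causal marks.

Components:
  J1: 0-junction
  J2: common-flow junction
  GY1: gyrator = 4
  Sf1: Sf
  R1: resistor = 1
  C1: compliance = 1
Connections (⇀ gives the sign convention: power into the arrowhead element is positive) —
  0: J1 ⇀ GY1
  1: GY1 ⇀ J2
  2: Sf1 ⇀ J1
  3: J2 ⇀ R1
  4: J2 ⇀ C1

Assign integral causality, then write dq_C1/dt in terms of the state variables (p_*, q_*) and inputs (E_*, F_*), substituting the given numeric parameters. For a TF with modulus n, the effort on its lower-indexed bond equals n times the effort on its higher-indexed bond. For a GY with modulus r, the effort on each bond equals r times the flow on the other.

dq_C1/dt = 4*F_Sf1 - q_C1

b2 →Sf1  (Sf1 (Sf) sets flow on bond)
b0 →J1  (closing 0-jn rule on J1)
b1 →J2  (through GY1, causality inverts; strokes same side of GY1)
b4 →J2  (C1: C, integral causality)
b3 →R1  (only one flow-in slot at J2)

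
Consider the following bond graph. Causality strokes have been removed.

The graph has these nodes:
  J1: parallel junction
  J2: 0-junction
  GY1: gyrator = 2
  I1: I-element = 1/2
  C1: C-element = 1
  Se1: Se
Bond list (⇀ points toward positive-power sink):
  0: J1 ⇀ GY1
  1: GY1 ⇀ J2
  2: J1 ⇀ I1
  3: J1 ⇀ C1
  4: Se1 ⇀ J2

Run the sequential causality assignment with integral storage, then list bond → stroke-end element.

#0 stroke→GY1
#1 stroke→GY1
#2 stroke→I1
#3 stroke→J1
#4 stroke→J2

#4 |J2  (Se1 (Se) sets effort on bond)
#1 |GY1  (J2 effort already set via bond 4)
#0 |GY1  (GY GY1: same side as bond 1)
#2 |I1  (I1 integral (f out))
#3 |J1  (J1 needs exactly one e-in)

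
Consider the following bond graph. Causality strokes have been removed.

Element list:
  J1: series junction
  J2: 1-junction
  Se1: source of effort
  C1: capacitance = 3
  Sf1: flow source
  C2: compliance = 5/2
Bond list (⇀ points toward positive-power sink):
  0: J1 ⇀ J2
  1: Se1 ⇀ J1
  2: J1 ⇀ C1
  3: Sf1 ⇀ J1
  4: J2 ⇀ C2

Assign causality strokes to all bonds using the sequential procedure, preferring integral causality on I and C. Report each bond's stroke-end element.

β0 stroke at J1
β1 stroke at J1
β2 stroke at J1
β3 stroke at Sf1
β4 stroke at J2

bond 1 stroke→J1  (source Se1 imposes e)
bond 3 stroke→Sf1  (Sf1: flow source, stroke at near end)
bond 0 stroke→J1  (J1: bond 3 brought flow, rest push out)
bond 2 stroke→J1  (J1: bond 3 brought flow, rest push out)
bond 4 stroke→J2  (J2: bond 0 brought flow, rest push out)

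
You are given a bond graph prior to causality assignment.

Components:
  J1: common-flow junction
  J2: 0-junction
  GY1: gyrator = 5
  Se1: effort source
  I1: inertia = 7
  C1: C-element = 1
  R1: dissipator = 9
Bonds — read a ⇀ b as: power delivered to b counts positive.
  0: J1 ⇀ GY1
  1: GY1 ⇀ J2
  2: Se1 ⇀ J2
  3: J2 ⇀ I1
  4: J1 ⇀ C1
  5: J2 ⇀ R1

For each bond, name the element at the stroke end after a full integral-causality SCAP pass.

bond 2 stroke→J2  (source Se1 imposes e)
bond 1 stroke→GY1  (common-e at J2 fixed by 2)
bond 3 stroke→I1  (common-e at J2 fixed by 2)
bond 5 stroke→R1  (J2 effort already set via bond 2)
bond 0 stroke→GY1  (GY1 both-in/both-out from 1)
bond 4 stroke→J1  (J1: bond 0 brought flow, rest push out)

b0 stroke→GY1
b1 stroke→GY1
b2 stroke→J2
b3 stroke→I1
b4 stroke→J1
b5 stroke→R1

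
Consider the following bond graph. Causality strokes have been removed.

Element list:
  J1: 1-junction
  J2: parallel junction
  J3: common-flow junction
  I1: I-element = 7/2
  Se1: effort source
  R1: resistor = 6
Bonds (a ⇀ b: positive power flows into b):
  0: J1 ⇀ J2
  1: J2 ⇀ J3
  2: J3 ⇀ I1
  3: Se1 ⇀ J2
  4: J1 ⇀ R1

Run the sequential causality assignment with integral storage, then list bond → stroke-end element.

b3 |J2  (Se1 fixes effort; stroke away)
b0 |J1  (0-jn J2 has e-setter on 3)
b1 |J3  (J2 effort already set via bond 3)
b2 |I1  (closing 1-jn rule on J3)
b4 |R1  (J1: last free bond brings flow in)

b0 stroke→J1
b1 stroke→J3
b2 stroke→I1
b3 stroke→J2
b4 stroke→R1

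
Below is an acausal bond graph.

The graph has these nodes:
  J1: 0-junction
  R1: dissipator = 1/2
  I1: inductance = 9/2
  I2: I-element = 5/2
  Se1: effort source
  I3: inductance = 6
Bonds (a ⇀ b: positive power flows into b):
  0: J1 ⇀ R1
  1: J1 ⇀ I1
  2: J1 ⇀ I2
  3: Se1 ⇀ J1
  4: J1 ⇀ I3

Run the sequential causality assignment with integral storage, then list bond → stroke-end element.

b0 stroke→R1
b1 stroke→I1
b2 stroke→I2
b3 stroke→J1
b4 stroke→I3

b3 stroke→J1  (Se1: effort source, stroke at far end)
b0 stroke→R1  (0-jn J1 has e-setter on 3)
b1 stroke→I1  (0-jn J1 has e-setter on 3)
b2 stroke→I2  (0-jn J1 has e-setter on 3)
b4 stroke→I3  (J1 effort already set via bond 3)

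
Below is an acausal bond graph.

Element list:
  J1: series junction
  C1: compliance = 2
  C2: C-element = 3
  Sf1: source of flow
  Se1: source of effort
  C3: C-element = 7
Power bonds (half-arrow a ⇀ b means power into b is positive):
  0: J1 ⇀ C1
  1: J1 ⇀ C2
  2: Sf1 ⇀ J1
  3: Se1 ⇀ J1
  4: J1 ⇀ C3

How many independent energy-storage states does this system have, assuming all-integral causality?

bond 2 →Sf1  (Sf1 fixes flow; stroke at Sf1)
bond 3 →J1  (Se1: effort source, stroke at far end)
bond 0 →J1  (1-jn J1 has f-setter on 2)
bond 1 →J1  (common-f at J1 fixed by 2)
bond 4 →J1  (J1 flow already set via bond 2)

3  (C1, C2, C3 all integral)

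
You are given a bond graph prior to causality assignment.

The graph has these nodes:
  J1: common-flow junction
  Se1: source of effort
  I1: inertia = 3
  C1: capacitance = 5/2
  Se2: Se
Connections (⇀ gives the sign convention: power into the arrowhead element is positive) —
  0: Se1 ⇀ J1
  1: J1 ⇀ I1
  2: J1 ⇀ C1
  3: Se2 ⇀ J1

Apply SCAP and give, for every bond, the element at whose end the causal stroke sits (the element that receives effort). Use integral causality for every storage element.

β0 stroke at J1  (Se1: effort source, stroke at far end)
β3 stroke at J1  (Se2: effort source, stroke at far end)
β1 stroke at I1  (I1 outputs flow p/I1)
β2 stroke at J1  (J1 flow already set via bond 1)

β0 →J1
β1 →I1
β2 →J1
β3 →J1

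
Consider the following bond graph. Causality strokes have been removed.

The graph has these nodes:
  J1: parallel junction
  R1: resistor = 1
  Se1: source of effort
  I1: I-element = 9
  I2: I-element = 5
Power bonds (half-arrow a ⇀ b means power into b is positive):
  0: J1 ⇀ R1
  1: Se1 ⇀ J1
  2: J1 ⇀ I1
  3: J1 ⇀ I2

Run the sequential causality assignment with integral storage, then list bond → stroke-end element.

b0 stroke at R1
b1 stroke at J1
b2 stroke at I1
b3 stroke at I2

#1 stroke at J1  (Se1: effort source, stroke at far end)
#0 stroke at R1  (common-e at J1 fixed by 1)
#2 stroke at I1  (common-e at J1 fixed by 1)
#3 stroke at I2  (common-e at J1 fixed by 1)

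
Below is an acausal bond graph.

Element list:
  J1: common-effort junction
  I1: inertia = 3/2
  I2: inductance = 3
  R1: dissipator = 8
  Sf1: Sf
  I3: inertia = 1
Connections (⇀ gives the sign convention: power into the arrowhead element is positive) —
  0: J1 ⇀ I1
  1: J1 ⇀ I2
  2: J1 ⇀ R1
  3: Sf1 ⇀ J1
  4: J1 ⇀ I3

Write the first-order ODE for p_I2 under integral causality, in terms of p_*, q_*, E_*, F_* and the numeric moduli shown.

β3 stroke at Sf1  (Sf1 (Sf) sets flow on bond)
β0 stroke at I1  (I1: I, integral causality)
β1 stroke at I2  (prefer integral on I2)
β4 stroke at I3  (prefer integral on I3)
β2 stroke at J1  (only one effort-in slot at J1)

dp_I2/dt = 8*F_Sf1 - 16*p_I1/3 - 8*p_I2/3 - 8*p_I3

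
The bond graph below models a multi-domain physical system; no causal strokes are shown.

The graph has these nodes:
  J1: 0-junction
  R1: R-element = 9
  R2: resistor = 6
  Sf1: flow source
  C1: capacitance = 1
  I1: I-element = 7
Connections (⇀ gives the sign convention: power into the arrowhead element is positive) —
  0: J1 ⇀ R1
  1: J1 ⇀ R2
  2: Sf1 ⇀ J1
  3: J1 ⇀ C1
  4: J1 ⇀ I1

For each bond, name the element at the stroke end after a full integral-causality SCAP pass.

β0 stroke at R1
β1 stroke at R2
β2 stroke at Sf1
β3 stroke at J1
β4 stroke at I1

bond 2 →Sf1  (Sf1: flow source, stroke at near end)
bond 3 →J1  (C1 outputs effort q/C1)
bond 0 →R1  (J1 effort already set via bond 3)
bond 1 →R2  (0-jn J1 has e-setter on 3)
bond 4 →I1  (0-jn J1 has e-setter on 3)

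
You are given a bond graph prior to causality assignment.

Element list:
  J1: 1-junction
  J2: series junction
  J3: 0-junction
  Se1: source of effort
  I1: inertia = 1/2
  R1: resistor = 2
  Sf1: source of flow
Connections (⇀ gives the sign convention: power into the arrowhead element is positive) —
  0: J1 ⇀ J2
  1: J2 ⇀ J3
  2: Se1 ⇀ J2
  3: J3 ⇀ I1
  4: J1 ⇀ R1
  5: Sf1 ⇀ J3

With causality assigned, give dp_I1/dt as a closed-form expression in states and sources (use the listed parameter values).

dp_I1/dt = E_Se1 + 2*F_Sf1 - 4*p_I1

β2 stroke→J2  (Se1 fixes effort; stroke away)
β5 stroke→Sf1  (Sf1 fixes flow; stroke at Sf1)
β3 stroke→I1  (I1 integral (f out))
β1 stroke→J3  (closing 0-jn rule on J3)
β0 stroke→J2  (common-f at J2 fixed by 1)
β4 stroke→J1  (1-jn J1 has f-setter on 0)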